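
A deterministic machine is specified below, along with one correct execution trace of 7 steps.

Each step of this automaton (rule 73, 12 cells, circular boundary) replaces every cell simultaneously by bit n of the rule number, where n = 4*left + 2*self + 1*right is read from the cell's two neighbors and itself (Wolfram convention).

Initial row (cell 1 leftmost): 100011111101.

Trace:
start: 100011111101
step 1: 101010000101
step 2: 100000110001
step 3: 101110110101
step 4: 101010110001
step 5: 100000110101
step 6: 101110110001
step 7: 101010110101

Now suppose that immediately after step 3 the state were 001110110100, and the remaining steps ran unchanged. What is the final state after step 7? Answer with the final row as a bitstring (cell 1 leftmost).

state after step 3 := 001110110100
step 4: 101010110001
step 5: 100000110101
step 6: 101110110001
step 7: 101010110101

101010110101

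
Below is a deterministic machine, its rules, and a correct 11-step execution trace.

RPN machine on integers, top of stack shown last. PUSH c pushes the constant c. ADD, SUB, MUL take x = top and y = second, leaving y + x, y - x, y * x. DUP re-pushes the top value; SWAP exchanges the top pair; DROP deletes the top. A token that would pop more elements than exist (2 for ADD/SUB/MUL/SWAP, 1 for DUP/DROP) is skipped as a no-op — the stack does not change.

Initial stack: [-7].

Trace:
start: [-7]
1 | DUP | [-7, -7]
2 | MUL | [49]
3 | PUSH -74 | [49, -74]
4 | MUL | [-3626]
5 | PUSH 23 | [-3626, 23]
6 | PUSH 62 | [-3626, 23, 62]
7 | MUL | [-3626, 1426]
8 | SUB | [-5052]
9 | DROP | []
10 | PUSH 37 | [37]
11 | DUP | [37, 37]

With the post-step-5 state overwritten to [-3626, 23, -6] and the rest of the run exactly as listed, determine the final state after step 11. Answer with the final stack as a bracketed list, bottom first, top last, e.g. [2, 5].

state after step 5 := [-3626, 23, -6]
6 | PUSH 62 | [-3626, 23, -6, 62]
7 | MUL | [-3626, 23, -372]
8 | SUB | [-3626, 395]
9 | DROP | [-3626]
10 | PUSH 37 | [-3626, 37]
11 | DUP | [-3626, 37, 37]

[-3626, 37, 37]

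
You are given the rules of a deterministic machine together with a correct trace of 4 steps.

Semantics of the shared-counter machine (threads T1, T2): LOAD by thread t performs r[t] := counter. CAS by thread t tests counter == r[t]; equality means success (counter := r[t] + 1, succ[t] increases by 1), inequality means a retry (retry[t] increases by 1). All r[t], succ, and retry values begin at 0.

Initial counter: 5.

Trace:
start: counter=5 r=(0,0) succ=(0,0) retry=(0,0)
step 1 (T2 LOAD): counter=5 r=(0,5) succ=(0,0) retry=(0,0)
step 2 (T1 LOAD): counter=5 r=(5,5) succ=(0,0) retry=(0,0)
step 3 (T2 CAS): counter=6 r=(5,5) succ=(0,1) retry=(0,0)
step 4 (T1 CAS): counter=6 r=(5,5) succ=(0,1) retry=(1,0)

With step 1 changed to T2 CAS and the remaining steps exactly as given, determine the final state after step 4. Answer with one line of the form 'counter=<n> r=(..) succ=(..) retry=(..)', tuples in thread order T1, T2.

(re-executing from step 1 with the substitution; state before step 1: counter=5 r=(0,0) succ=(0,0) retry=(0,0))
step 1 (T2 CAS): counter=5 r=(0,0) succ=(0,0) retry=(0,1)
step 2 (T1 LOAD): counter=5 r=(5,0) succ=(0,0) retry=(0,1)
step 3 (T2 CAS): counter=5 r=(5,0) succ=(0,0) retry=(0,2)
step 4 (T1 CAS): counter=6 r=(5,0) succ=(1,0) retry=(0,2)

counter=6 r=(5,0) succ=(1,0) retry=(0,2)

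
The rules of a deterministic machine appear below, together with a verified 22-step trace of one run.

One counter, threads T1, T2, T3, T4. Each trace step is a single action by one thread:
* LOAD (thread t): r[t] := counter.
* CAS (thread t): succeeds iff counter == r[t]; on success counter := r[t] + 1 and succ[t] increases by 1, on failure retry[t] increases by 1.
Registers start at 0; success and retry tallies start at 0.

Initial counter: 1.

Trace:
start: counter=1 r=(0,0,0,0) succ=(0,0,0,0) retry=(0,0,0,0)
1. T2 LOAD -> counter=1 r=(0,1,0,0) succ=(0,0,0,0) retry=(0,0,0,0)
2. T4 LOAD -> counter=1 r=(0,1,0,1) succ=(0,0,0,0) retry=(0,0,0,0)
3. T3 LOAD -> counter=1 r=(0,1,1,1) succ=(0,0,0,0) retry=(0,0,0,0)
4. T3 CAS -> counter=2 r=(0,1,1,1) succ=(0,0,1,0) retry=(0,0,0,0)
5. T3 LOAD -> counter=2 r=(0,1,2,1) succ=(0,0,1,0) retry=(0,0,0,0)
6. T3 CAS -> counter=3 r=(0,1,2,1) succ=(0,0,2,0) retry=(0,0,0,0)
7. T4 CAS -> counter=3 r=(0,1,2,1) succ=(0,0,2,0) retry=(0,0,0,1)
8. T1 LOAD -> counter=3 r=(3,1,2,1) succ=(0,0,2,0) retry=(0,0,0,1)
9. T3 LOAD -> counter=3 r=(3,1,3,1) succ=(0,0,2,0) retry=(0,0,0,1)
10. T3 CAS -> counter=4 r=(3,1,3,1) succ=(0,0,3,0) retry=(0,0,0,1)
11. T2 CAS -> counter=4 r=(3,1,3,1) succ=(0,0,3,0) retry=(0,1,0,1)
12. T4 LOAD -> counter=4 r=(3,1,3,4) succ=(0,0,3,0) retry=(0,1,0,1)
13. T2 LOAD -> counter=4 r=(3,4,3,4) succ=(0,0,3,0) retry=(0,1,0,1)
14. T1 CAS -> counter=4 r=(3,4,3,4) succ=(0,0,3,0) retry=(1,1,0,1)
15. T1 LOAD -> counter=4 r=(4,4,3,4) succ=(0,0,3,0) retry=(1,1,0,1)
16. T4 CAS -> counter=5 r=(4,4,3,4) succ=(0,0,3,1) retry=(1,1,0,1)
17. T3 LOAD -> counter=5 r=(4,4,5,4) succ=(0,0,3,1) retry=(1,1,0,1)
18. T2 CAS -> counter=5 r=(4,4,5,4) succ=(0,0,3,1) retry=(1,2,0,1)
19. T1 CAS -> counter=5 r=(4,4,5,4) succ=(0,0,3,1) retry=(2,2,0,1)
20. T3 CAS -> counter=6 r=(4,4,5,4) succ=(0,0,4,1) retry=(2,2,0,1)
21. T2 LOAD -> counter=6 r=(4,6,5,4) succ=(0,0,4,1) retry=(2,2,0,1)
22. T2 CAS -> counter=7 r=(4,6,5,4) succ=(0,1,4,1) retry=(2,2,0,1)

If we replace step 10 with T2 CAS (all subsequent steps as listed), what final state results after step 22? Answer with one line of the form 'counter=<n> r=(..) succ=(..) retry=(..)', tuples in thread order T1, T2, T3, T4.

(re-executing from step 10 with the substitution; state before step 10: counter=3 r=(3,1,3,1) succ=(0,0,2,0) retry=(0,0,0,1))
10. T2 CAS -> counter=3 r=(3,1,3,1) succ=(0,0,2,0) retry=(0,1,0,1)
11. T2 CAS -> counter=3 r=(3,1,3,1) succ=(0,0,2,0) retry=(0,2,0,1)
12. T4 LOAD -> counter=3 r=(3,1,3,3) succ=(0,0,2,0) retry=(0,2,0,1)
13. T2 LOAD -> counter=3 r=(3,3,3,3) succ=(0,0,2,0) retry=(0,2,0,1)
14. T1 CAS -> counter=4 r=(3,3,3,3) succ=(1,0,2,0) retry=(0,2,0,1)
15. T1 LOAD -> counter=4 r=(4,3,3,3) succ=(1,0,2,0) retry=(0,2,0,1)
16. T4 CAS -> counter=4 r=(4,3,3,3) succ=(1,0,2,0) retry=(0,2,0,2)
17. T3 LOAD -> counter=4 r=(4,3,4,3) succ=(1,0,2,0) retry=(0,2,0,2)
18. T2 CAS -> counter=4 r=(4,3,4,3) succ=(1,0,2,0) retry=(0,3,0,2)
19. T1 CAS -> counter=5 r=(4,3,4,3) succ=(2,0,2,0) retry=(0,3,0,2)
20. T3 CAS -> counter=5 r=(4,3,4,3) succ=(2,0,2,0) retry=(0,3,1,2)
21. T2 LOAD -> counter=5 r=(4,5,4,3) succ=(2,0,2,0) retry=(0,3,1,2)
22. T2 CAS -> counter=6 r=(4,5,4,3) succ=(2,1,2,0) retry=(0,3,1,2)

counter=6 r=(4,5,4,3) succ=(2,1,2,0) retry=(0,3,1,2)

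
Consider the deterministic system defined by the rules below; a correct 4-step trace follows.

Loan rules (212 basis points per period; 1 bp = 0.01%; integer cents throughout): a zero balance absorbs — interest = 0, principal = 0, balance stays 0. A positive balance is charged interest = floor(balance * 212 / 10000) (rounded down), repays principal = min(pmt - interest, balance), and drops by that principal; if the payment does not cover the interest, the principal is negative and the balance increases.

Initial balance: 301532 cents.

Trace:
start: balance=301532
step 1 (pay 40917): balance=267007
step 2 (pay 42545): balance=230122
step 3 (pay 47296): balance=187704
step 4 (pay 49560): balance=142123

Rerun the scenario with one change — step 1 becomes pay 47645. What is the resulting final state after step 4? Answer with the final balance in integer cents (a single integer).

(re-executing from step 1 with the substitution; state before step 1: balance=301532)
step 1 (pay 47645): balance=260279
step 2 (pay 42545): balance=223251
step 3 (pay 47296): balance=180687
step 4 (pay 49560): balance=134957

134957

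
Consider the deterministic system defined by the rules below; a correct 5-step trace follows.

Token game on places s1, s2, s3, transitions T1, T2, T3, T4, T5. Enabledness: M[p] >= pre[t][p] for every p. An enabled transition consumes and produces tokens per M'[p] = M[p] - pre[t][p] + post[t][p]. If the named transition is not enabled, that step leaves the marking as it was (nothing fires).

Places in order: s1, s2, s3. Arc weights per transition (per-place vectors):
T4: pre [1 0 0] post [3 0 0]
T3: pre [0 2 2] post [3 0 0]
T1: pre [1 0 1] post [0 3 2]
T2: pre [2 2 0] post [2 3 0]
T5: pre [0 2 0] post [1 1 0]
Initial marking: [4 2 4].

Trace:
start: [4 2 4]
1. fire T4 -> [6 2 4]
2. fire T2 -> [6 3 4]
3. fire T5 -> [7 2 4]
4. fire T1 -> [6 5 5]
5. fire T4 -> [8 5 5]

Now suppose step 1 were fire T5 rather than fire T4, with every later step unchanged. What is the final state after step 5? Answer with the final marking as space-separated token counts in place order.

(re-executing from step 1 with the substitution; state before step 1: [4 2 4])
1. fire T5 -> [5 1 4]
2. fire T2 -> [5 1 4]
3. fire T5 -> [5 1 4]
4. fire T1 -> [4 4 5]
5. fire T4 -> [6 4 5]

6 4 5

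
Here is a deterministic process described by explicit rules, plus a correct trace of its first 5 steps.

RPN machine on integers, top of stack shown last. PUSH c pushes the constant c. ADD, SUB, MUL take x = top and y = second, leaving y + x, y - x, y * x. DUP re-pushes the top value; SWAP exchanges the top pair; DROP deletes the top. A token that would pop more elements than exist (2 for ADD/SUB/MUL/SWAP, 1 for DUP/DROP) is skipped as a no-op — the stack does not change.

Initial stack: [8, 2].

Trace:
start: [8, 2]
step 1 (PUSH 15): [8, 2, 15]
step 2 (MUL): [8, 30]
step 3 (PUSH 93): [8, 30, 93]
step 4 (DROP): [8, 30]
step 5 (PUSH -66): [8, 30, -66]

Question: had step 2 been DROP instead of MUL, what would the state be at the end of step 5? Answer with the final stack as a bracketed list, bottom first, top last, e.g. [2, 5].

(re-executing from step 2 with the substitution; state before step 2: [8, 2, 15])
step 2 (DROP): [8, 2]
step 3 (PUSH 93): [8, 2, 93]
step 4 (DROP): [8, 2]
step 5 (PUSH -66): [8, 2, -66]

[8, 2, -66]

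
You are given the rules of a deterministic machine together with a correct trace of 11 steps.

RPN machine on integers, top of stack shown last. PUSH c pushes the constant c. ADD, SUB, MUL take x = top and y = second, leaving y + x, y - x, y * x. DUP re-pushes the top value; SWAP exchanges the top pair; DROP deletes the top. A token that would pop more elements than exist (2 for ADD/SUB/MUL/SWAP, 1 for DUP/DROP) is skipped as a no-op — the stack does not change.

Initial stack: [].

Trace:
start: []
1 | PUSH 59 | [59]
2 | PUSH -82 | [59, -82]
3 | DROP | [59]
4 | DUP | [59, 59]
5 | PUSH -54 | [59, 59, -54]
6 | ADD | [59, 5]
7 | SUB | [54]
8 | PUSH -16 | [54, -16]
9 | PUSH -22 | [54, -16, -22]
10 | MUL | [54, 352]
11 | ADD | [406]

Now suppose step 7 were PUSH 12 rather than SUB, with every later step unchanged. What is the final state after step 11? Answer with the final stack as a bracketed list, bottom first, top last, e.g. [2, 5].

[59, 5, 364]

(re-executing from step 7 with the substitution; state before step 7: [59, 5])
7 | PUSH 12 | [59, 5, 12]
8 | PUSH -16 | [59, 5, 12, -16]
9 | PUSH -22 | [59, 5, 12, -16, -22]
10 | MUL | [59, 5, 12, 352]
11 | ADD | [59, 5, 364]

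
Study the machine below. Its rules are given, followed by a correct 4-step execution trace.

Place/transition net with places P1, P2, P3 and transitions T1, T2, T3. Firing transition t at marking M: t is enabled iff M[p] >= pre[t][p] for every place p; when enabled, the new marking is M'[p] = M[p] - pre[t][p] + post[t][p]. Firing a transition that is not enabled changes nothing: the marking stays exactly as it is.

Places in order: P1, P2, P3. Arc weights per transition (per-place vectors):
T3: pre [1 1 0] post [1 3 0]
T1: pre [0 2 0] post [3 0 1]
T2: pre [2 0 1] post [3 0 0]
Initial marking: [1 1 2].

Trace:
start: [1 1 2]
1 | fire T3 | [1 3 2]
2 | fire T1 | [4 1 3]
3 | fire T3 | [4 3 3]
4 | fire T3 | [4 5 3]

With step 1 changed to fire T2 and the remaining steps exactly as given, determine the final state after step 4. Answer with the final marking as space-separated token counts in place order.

(re-executing from step 1 with the substitution; state before step 1: [1 1 2])
1 | fire T2 | [1 1 2]
2 | fire T1 | [1 1 2]
3 | fire T3 | [1 3 2]
4 | fire T3 | [1 5 2]

1 5 2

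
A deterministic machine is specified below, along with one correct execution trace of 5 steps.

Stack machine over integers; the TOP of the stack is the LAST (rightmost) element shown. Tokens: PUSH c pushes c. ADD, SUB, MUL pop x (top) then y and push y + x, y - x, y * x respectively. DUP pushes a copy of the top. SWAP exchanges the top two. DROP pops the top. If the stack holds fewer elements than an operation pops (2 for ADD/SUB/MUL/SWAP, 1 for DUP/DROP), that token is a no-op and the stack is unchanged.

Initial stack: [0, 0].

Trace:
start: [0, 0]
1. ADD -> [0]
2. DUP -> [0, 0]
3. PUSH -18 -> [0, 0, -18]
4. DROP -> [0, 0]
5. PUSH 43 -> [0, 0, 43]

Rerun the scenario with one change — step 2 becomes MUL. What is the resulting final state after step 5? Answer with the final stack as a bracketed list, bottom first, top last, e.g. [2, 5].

[0, 43]

(re-executing from step 2 with the substitution; state before step 2: [0])
2. MUL -> [0]
3. PUSH -18 -> [0, -18]
4. DROP -> [0]
5. PUSH 43 -> [0, 43]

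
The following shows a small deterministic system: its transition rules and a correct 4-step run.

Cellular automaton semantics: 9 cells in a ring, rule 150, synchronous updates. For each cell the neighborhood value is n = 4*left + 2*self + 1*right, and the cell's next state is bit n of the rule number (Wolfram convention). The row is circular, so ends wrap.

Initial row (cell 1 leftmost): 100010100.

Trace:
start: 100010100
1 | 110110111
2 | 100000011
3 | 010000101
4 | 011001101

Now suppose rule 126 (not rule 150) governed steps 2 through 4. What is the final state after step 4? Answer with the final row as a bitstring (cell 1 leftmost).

(re-executing steps 2..4 under rule 126; state before step 2: 110110111)
2 | 011111100
3 | 110000110
4 | 111001111

111001111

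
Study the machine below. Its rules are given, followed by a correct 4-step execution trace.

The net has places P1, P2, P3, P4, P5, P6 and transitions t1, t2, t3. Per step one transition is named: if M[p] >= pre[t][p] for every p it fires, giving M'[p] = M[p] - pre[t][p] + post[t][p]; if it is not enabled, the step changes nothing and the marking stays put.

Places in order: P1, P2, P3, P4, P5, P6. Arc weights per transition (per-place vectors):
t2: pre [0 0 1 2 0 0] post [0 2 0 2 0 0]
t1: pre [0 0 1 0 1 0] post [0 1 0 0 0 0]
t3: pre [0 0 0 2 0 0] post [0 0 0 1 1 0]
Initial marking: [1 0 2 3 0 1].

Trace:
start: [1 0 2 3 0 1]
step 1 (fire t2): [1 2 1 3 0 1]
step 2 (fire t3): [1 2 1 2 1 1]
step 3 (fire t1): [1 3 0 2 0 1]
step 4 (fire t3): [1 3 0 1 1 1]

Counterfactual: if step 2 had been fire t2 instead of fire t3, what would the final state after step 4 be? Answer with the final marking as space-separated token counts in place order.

1 4 0 2 1 1

(re-executing from step 2 with the substitution; state before step 2: [1 2 1 3 0 1])
step 2 (fire t2): [1 4 0 3 0 1]
step 3 (fire t1): [1 4 0 3 0 1]
step 4 (fire t3): [1 4 0 2 1 1]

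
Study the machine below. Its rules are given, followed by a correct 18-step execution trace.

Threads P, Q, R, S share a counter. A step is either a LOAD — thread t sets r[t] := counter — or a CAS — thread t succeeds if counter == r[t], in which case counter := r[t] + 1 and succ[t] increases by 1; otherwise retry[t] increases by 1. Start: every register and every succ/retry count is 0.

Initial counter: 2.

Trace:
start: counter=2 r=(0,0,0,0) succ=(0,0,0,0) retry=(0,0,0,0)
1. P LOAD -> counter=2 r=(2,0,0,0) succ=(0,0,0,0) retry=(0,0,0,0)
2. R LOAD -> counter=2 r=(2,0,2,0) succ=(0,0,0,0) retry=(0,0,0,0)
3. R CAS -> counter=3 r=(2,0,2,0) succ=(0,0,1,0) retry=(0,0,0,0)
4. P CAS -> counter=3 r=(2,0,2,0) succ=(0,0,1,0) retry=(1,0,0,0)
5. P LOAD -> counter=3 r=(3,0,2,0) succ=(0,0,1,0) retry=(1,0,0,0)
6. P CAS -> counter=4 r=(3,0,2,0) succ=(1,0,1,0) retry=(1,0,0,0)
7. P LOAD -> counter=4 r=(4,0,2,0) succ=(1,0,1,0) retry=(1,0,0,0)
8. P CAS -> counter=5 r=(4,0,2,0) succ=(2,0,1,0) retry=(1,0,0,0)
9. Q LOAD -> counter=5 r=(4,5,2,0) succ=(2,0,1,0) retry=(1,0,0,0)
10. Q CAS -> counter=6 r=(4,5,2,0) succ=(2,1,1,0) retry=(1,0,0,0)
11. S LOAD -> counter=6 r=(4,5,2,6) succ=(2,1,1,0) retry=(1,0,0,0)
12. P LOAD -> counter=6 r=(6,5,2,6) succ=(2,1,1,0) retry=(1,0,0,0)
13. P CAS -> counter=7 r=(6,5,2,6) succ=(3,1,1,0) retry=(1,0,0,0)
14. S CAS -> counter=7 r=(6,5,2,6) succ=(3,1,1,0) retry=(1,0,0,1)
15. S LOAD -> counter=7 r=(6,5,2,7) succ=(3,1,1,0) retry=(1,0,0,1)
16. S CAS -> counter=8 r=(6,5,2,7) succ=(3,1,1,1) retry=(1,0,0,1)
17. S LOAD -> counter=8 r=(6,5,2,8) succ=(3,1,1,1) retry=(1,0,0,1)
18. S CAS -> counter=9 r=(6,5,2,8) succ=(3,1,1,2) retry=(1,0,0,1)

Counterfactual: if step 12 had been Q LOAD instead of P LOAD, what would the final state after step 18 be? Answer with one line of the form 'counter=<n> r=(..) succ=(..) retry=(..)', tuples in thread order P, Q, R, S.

counter=9 r=(4,6,2,8) succ=(2,1,1,3) retry=(2,0,0,0)

(re-executing from step 12 with the substitution; state before step 12: counter=6 r=(4,5,2,6) succ=(2,1,1,0) retry=(1,0,0,0))
12. Q LOAD -> counter=6 r=(4,6,2,6) succ=(2,1,1,0) retry=(1,0,0,0)
13. P CAS -> counter=6 r=(4,6,2,6) succ=(2,1,1,0) retry=(2,0,0,0)
14. S CAS -> counter=7 r=(4,6,2,6) succ=(2,1,1,1) retry=(2,0,0,0)
15. S LOAD -> counter=7 r=(4,6,2,7) succ=(2,1,1,1) retry=(2,0,0,0)
16. S CAS -> counter=8 r=(4,6,2,7) succ=(2,1,1,2) retry=(2,0,0,0)
17. S LOAD -> counter=8 r=(4,6,2,8) succ=(2,1,1,2) retry=(2,0,0,0)
18. S CAS -> counter=9 r=(4,6,2,8) succ=(2,1,1,3) retry=(2,0,0,0)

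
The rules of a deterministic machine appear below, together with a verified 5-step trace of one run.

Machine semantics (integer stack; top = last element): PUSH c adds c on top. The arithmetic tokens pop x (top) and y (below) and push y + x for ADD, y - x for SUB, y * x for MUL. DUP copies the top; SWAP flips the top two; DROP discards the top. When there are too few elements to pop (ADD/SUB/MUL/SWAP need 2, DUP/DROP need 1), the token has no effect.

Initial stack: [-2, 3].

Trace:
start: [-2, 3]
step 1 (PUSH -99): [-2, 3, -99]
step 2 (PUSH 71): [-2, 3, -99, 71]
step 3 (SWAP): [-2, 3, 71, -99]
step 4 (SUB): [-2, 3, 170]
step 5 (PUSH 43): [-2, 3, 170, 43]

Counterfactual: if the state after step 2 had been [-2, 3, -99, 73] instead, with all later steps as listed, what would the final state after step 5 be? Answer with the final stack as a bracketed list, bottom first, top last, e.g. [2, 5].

state after step 2 := [-2, 3, -99, 73]
step 3 (SWAP): [-2, 3, 73, -99]
step 4 (SUB): [-2, 3, 172]
step 5 (PUSH 43): [-2, 3, 172, 43]

[-2, 3, 172, 43]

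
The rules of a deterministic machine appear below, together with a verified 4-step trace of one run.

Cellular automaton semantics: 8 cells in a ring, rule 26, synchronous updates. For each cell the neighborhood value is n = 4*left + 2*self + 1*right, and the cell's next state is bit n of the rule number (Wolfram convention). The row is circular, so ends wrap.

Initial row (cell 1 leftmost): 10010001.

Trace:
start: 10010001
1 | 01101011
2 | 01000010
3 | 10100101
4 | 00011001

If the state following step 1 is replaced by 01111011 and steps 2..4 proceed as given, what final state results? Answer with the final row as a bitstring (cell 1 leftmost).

00011001

state after step 1 := 01111011
2 | 01000010
3 | 10100101
4 | 00011001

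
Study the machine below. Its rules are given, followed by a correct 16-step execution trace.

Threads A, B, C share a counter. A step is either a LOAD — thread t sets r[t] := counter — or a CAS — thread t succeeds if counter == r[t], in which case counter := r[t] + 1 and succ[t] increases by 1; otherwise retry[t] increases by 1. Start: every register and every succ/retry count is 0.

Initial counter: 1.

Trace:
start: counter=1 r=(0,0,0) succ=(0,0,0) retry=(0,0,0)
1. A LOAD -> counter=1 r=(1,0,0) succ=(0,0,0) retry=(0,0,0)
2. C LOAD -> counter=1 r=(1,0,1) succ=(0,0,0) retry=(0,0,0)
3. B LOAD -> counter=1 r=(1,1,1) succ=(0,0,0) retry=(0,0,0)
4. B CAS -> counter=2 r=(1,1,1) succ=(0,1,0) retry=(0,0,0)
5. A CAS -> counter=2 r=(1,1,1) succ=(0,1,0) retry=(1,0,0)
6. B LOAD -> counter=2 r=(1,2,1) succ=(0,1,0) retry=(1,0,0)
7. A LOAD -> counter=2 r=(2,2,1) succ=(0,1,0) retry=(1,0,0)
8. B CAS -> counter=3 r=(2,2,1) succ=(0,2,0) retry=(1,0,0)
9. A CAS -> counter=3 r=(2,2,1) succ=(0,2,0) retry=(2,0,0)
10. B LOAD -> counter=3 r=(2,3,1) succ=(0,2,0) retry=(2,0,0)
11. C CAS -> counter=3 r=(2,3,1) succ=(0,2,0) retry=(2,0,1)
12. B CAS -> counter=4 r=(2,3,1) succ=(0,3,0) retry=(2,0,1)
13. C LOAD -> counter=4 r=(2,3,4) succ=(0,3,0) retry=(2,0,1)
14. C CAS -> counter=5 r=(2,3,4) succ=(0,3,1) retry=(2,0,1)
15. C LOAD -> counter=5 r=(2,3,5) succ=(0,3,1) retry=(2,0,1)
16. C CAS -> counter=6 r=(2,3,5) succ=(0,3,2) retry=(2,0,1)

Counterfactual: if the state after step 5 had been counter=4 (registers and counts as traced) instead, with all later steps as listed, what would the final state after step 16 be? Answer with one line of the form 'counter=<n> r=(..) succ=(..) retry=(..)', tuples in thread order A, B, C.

state after step 5 := counter=4 r=(1,1,1) succ=(0,1,0) retry=(1,0,0)
6. B LOAD -> counter=4 r=(1,4,1) succ=(0,1,0) retry=(1,0,0)
7. A LOAD -> counter=4 r=(4,4,1) succ=(0,1,0) retry=(1,0,0)
8. B CAS -> counter=5 r=(4,4,1) succ=(0,2,0) retry=(1,0,0)
9. A CAS -> counter=5 r=(4,4,1) succ=(0,2,0) retry=(2,0,0)
10. B LOAD -> counter=5 r=(4,5,1) succ=(0,2,0) retry=(2,0,0)
11. C CAS -> counter=5 r=(4,5,1) succ=(0,2,0) retry=(2,0,1)
12. B CAS -> counter=6 r=(4,5,1) succ=(0,3,0) retry=(2,0,1)
13. C LOAD -> counter=6 r=(4,5,6) succ=(0,3,0) retry=(2,0,1)
14. C CAS -> counter=7 r=(4,5,6) succ=(0,3,1) retry=(2,0,1)
15. C LOAD -> counter=7 r=(4,5,7) succ=(0,3,1) retry=(2,0,1)
16. C CAS -> counter=8 r=(4,5,7) succ=(0,3,2) retry=(2,0,1)

counter=8 r=(4,5,7) succ=(0,3,2) retry=(2,0,1)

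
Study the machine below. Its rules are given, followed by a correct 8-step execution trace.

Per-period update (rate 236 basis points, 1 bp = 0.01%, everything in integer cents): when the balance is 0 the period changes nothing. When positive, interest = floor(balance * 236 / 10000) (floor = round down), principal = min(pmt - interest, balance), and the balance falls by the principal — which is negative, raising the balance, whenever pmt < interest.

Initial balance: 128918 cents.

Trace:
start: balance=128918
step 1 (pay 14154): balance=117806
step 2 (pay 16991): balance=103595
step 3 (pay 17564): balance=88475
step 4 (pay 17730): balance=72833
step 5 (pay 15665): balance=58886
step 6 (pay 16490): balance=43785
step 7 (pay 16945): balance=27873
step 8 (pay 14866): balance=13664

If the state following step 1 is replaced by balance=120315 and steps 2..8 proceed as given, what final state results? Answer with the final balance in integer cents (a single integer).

state after step 1 := balance=120315
step 2 (pay 16991): balance=106163
step 3 (pay 17564): balance=91104
step 4 (pay 17730): balance=75524
step 5 (pay 15665): balance=61641
step 6 (pay 16490): balance=46605
step 7 (pay 16945): balance=30759
step 8 (pay 14866): balance=16618

16618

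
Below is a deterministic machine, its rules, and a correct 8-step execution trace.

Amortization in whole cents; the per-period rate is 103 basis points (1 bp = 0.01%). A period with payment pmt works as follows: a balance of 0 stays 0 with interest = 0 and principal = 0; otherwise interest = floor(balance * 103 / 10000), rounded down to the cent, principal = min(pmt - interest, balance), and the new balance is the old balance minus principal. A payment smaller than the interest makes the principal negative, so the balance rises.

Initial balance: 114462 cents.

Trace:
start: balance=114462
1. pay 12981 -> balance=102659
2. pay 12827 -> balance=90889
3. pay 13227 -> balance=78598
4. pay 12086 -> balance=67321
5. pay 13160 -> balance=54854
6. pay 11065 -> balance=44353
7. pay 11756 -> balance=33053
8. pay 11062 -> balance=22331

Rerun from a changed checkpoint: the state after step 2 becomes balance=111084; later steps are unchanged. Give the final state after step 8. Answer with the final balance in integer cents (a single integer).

43807

state after step 2 := balance=111084
3. pay 13227 -> balance=99001
4. pay 12086 -> balance=87934
5. pay 13160 -> balance=75679
6. pay 11065 -> balance=65393
7. pay 11756 -> balance=54310
8. pay 11062 -> balance=43807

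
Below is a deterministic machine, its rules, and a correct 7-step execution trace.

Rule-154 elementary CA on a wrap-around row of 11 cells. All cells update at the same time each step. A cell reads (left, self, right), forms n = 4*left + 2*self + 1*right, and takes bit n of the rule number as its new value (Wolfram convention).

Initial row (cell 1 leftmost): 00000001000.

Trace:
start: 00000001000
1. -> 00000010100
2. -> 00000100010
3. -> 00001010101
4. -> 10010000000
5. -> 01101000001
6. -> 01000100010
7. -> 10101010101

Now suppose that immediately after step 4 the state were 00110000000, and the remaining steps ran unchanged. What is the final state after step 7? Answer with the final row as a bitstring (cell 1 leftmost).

state after step 4 := 00110000000
5. -> 01101000000
6. -> 11000100000
7. -> 10101010001

10101010001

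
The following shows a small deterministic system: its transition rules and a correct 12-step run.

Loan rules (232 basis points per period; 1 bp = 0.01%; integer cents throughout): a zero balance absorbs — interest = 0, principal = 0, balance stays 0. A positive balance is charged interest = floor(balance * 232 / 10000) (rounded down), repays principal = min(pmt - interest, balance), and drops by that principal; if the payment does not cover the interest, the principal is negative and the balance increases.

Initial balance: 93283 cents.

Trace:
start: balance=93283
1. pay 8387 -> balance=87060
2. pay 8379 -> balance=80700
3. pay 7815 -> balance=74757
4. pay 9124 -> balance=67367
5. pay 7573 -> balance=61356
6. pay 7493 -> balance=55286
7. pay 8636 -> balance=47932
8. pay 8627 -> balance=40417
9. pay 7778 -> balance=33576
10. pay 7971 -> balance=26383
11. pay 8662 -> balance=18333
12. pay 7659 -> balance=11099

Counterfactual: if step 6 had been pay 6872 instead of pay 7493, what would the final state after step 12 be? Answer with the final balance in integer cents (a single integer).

11811

(re-executing from step 6 with the substitution; state before step 6: balance=61356)
6. pay 6872 -> balance=55907
7. pay 8636 -> balance=48568
8. pay 8627 -> balance=41067
9. pay 7778 -> balance=34241
10. pay 7971 -> balance=27064
11. pay 8662 -> balance=19029
12. pay 7659 -> balance=11811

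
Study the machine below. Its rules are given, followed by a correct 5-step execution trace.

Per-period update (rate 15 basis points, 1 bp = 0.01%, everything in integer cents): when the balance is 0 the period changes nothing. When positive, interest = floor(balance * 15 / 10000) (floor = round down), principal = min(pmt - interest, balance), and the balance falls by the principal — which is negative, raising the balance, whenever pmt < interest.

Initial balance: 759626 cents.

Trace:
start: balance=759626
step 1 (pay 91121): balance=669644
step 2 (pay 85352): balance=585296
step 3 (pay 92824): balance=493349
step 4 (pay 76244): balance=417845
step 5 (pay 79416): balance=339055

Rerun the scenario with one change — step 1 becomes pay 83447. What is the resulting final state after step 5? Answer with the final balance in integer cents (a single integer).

(re-executing from step 1 with the substitution; state before step 1: balance=759626)
step 1 (pay 83447): balance=677318
step 2 (pay 85352): balance=592981
step 3 (pay 92824): balance=501046
step 4 (pay 76244): balance=425553
step 5 (pay 79416): balance=346775

346775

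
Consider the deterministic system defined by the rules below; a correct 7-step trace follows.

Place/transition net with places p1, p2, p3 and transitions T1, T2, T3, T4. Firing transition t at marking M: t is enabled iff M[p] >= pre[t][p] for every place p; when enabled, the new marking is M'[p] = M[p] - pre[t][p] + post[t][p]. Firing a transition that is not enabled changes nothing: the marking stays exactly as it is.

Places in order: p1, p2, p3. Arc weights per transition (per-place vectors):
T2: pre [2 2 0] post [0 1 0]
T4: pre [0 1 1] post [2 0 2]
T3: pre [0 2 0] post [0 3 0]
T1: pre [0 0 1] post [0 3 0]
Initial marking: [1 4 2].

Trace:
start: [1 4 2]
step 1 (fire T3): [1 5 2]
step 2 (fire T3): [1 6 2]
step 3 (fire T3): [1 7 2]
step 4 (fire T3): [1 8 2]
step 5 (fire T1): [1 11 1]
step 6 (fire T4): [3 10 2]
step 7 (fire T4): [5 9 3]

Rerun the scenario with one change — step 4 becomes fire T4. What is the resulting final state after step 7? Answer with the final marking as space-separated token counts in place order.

7 7 4

(re-executing from step 4 with the substitution; state before step 4: [1 7 2])
step 4 (fire T4): [3 6 3]
step 5 (fire T1): [3 9 2]
step 6 (fire T4): [5 8 3]
step 7 (fire T4): [7 7 4]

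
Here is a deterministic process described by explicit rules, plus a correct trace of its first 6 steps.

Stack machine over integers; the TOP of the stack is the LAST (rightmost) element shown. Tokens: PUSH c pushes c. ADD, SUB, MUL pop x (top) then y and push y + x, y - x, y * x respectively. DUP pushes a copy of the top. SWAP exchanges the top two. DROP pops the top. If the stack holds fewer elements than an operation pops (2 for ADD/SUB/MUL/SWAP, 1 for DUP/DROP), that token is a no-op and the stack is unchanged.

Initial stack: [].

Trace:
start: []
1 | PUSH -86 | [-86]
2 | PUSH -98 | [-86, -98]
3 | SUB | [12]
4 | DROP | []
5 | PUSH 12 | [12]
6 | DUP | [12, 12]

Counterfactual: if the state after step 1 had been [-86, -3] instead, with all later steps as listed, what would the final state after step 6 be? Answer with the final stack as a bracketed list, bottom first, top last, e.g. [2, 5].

[-86, 12, 12]

state after step 1 := [-86, -3]
2 | PUSH -98 | [-86, -3, -98]
3 | SUB | [-86, 95]
4 | DROP | [-86]
5 | PUSH 12 | [-86, 12]
6 | DUP | [-86, 12, 12]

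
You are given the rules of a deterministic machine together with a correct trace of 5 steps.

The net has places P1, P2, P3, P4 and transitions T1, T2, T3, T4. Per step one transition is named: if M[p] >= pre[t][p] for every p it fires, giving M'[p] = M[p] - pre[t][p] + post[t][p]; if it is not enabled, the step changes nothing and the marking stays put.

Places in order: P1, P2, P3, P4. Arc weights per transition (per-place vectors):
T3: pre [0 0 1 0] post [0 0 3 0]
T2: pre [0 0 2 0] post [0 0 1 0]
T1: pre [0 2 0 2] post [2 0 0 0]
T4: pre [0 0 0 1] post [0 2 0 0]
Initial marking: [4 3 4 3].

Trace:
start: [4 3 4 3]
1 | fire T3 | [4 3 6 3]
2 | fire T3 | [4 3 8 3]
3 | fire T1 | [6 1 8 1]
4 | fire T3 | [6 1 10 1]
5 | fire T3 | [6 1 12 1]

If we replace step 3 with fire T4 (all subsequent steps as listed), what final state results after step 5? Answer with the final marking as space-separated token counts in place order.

4 5 12 2

(re-executing from step 3 with the substitution; state before step 3: [4 3 8 3])
3 | fire T4 | [4 5 8 2]
4 | fire T3 | [4 5 10 2]
5 | fire T3 | [4 5 12 2]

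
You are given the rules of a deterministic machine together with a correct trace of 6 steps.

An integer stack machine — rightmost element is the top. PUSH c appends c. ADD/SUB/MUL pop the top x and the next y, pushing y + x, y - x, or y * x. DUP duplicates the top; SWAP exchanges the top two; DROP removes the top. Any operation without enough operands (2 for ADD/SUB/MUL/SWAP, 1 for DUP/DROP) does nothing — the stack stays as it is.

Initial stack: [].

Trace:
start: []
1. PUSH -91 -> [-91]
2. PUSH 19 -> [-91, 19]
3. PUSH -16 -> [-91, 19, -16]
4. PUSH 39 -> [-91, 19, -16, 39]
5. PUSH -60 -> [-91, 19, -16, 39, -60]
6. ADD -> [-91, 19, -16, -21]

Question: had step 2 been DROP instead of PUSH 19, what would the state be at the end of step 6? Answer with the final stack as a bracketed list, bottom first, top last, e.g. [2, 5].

[-16, -21]

(re-executing from step 2 with the substitution; state before step 2: [-91])
2. DROP -> []
3. PUSH -16 -> [-16]
4. PUSH 39 -> [-16, 39]
5. PUSH -60 -> [-16, 39, -60]
6. ADD -> [-16, -21]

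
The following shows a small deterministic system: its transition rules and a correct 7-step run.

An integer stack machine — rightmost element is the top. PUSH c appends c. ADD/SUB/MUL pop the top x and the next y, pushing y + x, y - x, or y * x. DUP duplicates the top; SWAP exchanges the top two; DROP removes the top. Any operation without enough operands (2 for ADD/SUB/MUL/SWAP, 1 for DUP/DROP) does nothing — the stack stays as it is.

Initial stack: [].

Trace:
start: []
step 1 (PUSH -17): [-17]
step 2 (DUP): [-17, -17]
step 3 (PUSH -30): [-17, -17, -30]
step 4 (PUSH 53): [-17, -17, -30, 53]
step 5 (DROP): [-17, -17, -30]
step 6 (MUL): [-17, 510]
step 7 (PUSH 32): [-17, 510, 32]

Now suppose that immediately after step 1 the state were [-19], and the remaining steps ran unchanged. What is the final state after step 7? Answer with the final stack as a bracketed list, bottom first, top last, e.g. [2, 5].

[-19, 570, 32]

state after step 1 := [-19]
step 2 (DUP): [-19, -19]
step 3 (PUSH -30): [-19, -19, -30]
step 4 (PUSH 53): [-19, -19, -30, 53]
step 5 (DROP): [-19, -19, -30]
step 6 (MUL): [-19, 570]
step 7 (PUSH 32): [-19, 570, 32]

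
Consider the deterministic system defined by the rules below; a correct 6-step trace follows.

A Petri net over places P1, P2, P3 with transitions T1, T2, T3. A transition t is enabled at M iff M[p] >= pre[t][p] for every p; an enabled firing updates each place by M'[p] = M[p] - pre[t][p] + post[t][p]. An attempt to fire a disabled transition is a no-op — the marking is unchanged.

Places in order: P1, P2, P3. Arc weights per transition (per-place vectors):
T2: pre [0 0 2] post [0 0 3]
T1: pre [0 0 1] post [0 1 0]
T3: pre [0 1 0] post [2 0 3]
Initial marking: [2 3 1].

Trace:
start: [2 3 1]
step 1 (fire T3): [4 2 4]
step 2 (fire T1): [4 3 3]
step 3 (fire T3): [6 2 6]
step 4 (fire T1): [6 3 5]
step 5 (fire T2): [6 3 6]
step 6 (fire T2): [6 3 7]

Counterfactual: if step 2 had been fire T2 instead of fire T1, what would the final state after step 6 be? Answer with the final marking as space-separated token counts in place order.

(re-executing from step 2 with the substitution; state before step 2: [4 2 4])
step 2 (fire T2): [4 2 5]
step 3 (fire T3): [6 1 8]
step 4 (fire T1): [6 2 7]
step 5 (fire T2): [6 2 8]
step 6 (fire T2): [6 2 9]

6 2 9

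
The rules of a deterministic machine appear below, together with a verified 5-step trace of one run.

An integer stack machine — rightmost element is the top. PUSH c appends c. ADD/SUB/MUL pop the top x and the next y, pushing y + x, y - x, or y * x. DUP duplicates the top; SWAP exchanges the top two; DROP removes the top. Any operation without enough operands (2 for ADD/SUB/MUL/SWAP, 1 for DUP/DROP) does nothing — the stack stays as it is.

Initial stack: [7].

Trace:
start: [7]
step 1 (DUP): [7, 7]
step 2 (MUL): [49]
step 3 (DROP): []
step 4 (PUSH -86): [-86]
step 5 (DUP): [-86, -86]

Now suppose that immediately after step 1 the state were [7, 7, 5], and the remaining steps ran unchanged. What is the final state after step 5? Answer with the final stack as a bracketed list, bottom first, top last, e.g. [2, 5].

[7, -86, -86]

state after step 1 := [7, 7, 5]
step 2 (MUL): [7, 35]
step 3 (DROP): [7]
step 4 (PUSH -86): [7, -86]
step 5 (DUP): [7, -86, -86]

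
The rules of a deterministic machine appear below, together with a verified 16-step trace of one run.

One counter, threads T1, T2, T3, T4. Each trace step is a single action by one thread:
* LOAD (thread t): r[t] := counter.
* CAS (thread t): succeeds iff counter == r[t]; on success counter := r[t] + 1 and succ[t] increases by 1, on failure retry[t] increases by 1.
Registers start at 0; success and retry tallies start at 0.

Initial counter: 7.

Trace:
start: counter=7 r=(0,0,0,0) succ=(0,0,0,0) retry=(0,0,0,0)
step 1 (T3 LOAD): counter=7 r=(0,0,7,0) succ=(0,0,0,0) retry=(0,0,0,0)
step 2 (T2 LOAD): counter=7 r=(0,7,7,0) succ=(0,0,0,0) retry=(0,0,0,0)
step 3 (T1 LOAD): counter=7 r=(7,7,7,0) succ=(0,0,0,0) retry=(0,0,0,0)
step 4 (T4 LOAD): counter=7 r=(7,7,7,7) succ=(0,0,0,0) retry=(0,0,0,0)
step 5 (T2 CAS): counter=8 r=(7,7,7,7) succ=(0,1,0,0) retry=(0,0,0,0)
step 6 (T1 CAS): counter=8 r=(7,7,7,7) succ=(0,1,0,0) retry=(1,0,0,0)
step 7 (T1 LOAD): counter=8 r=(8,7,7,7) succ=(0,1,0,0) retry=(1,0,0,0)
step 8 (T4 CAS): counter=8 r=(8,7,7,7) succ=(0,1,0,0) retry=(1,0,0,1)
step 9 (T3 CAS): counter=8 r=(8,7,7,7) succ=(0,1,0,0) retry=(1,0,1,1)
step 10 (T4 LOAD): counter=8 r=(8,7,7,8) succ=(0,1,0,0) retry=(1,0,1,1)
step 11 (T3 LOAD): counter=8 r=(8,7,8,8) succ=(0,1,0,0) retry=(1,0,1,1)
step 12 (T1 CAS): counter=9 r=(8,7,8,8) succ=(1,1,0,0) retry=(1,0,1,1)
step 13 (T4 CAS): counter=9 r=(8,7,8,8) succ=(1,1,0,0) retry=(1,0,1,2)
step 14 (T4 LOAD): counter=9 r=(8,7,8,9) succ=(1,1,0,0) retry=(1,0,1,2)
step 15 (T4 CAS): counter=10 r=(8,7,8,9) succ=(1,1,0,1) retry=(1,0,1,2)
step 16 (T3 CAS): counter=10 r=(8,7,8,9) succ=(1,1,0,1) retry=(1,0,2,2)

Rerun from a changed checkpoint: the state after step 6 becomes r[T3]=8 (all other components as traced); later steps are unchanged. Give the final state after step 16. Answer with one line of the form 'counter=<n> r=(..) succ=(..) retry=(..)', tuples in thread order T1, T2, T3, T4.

state after step 6 := counter=8 r=(7,7,8,7) succ=(0,1,0,0) retry=(1,0,0,0)
step 7 (T1 LOAD): counter=8 r=(8,7,8,7) succ=(0,1,0,0) retry=(1,0,0,0)
step 8 (T4 CAS): counter=8 r=(8,7,8,7) succ=(0,1,0,0) retry=(1,0,0,1)
step 9 (T3 CAS): counter=9 r=(8,7,8,7) succ=(0,1,1,0) retry=(1,0,0,1)
step 10 (T4 LOAD): counter=9 r=(8,7,8,9) succ=(0,1,1,0) retry=(1,0,0,1)
step 11 (T3 LOAD): counter=9 r=(8,7,9,9) succ=(0,1,1,0) retry=(1,0,0,1)
step 12 (T1 CAS): counter=9 r=(8,7,9,9) succ=(0,1,1,0) retry=(2,0,0,1)
step 13 (T4 CAS): counter=10 r=(8,7,9,9) succ=(0,1,1,1) retry=(2,0,0,1)
step 14 (T4 LOAD): counter=10 r=(8,7,9,10) succ=(0,1,1,1) retry=(2,0,0,1)
step 15 (T4 CAS): counter=11 r=(8,7,9,10) succ=(0,1,1,2) retry=(2,0,0,1)
step 16 (T3 CAS): counter=11 r=(8,7,9,10) succ=(0,1,1,2) retry=(2,0,1,1)

counter=11 r=(8,7,9,10) succ=(0,1,1,2) retry=(2,0,1,1)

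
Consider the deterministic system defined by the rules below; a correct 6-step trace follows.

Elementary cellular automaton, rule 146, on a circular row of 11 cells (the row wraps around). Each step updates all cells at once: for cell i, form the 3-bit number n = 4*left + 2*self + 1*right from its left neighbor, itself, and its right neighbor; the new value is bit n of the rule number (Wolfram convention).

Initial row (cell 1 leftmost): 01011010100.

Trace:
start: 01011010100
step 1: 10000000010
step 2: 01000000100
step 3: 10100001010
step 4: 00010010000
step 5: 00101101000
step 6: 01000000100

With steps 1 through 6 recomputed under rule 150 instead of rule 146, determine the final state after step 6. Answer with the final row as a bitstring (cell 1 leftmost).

01000100001

(re-executing steps 1..6 under rule 150; state before step 1: 01011010100)
step 1: 11000010110
step 2: 00100110000
step 3: 01111001000
step 4: 10110111100
step 5: 10000011011
step 6: 01000100001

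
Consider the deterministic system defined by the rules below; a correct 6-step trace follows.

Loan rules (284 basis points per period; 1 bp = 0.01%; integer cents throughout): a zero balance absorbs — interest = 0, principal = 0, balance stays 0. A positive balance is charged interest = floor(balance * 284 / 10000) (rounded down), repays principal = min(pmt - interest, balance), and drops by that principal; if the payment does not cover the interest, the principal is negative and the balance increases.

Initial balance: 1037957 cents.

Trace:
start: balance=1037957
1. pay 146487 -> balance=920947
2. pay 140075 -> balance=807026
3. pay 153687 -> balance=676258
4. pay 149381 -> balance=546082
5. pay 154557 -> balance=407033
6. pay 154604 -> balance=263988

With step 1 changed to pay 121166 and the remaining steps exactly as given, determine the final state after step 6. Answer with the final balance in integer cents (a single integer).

(re-executing from step 1 with the substitution; state before step 1: balance=1037957)
1. pay 121166 -> balance=946268
2. pay 140075 -> balance=833067
3. pay 153687 -> balance=703039
4. pay 149381 -> balance=573624
5. pay 154557 -> balance=435357
6. pay 154604 -> balance=293117

293117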